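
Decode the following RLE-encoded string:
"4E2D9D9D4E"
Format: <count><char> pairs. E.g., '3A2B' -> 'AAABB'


Expanding each <count><char> pair:
  4E -> 'EEEE'
  2D -> 'DD'
  9D -> 'DDDDDDDDD'
  9D -> 'DDDDDDDDD'
  4E -> 'EEEE'

Decoded = EEEEDDDDDDDDDDDDDDDDDDDDEEEE


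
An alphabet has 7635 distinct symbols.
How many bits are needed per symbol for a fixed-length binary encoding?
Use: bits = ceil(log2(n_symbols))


log2(7635) = 12.8984
Bracket: 2^12 = 4096 < 7635 <= 2^13 = 8192
So ceil(log2(7635)) = 13

bits = ceil(log2(7635)) = ceil(12.8984) = 13 bits


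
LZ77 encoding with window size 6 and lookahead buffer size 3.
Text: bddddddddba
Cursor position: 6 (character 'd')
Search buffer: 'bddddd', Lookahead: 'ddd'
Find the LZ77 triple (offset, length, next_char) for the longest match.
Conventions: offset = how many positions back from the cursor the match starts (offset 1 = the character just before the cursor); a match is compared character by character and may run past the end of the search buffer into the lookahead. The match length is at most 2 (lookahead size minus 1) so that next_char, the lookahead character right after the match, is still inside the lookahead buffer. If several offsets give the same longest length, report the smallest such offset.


Try each offset into the search buffer:
  offset=1 (pos 5, char 'd'): match length 2
  offset=2 (pos 4, char 'd'): match length 2
  offset=3 (pos 3, char 'd'): match length 2
  offset=4 (pos 2, char 'd'): match length 2
  offset=5 (pos 1, char 'd'): match length 2
  offset=6 (pos 0, char 'b'): match length 0
Longest match has length 2, found at offsets 1, 2, 3, 4, 5; take the smallest, offset 1.
next_char = character at position 6 + 2 = 8 -> 'd'

Best match: offset=1, length=2 (matching 'dd' starting at position 5)
LZ77 triple: (1, 2, 'd')


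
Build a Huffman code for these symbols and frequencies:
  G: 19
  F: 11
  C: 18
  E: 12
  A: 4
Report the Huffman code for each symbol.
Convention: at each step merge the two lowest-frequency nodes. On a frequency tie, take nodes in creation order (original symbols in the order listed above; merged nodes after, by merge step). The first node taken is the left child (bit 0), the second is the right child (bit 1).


Huffman tree construction:
Step 1: Merge A(4) + F(11) = 15
Step 2: Merge E(12) + (A+F)(15) = 27
Step 3: Merge C(18) + G(19) = 37
Step 4: Merge (E+(A+F))(27) + (C+G)(37) = 64
Read each symbol's code off the tree from the root (left child = 0, right child = 1).

Codes:
  G: 11 (length 2)
  F: 011 (length 3)
  C: 10 (length 2)
  E: 00 (length 2)
  A: 010 (length 3)
Average code length: 143/64 = 2.2344 bits/symbol


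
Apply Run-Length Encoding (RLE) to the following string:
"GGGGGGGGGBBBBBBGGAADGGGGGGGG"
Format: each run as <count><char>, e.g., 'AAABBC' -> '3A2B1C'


Scanning runs left to right:
  i=0: run of 'G' x 9 -> '9G'
  i=9: run of 'B' x 6 -> '6B'
  i=15: run of 'G' x 2 -> '2G'
  i=17: run of 'A' x 2 -> '2A'
  i=19: run of 'D' x 1 -> '1D'
  i=20: run of 'G' x 8 -> '8G'

RLE = 9G6B2G2A1D8G


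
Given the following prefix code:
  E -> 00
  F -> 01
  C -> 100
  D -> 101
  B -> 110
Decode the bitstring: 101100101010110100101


Decoding step by step:
Bits 101 -> D
Bits 100 -> C
Bits 101 -> D
Bits 01 -> F
Bits 01 -> F
Bits 101 -> D
Bits 00 -> E
Bits 101 -> D


Decoded message: DCDFFDED


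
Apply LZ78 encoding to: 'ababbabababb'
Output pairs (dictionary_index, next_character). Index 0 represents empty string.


LZ78 encoding steps:
Dictionary: {0: ''}
Step 1: w='' (idx 0), next='a' -> output (0, 'a'), add 'a' as idx 1
Step 2: w='' (idx 0), next='b' -> output (0, 'b'), add 'b' as idx 2
Step 3: w='a' (idx 1), next='b' -> output (1, 'b'), add 'ab' as idx 3
Step 4: w='b' (idx 2), next='a' -> output (2, 'a'), add 'ba' as idx 4
Step 5: w='ba' (idx 4), next='b' -> output (4, 'b'), add 'bab' as idx 5
Step 6: w='ab' (idx 3), next='b' -> output (3, 'b'), add 'abb' as idx 6


Encoded: [(0, 'a'), (0, 'b'), (1, 'b'), (2, 'a'), (4, 'b'), (3, 'b')]


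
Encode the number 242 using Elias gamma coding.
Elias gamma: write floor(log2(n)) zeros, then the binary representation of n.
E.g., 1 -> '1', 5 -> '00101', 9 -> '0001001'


num_bits = floor(log2(242)) + 1 = 8
leading_zeros = num_bits - 1 = 7
binary(242) = 11110010

Elias gamma(242) = '0000000' + '11110010' = 000000011110010 (15 bits)


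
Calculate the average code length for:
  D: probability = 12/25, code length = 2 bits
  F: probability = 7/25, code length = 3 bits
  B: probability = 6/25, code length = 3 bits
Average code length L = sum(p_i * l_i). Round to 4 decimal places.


Weighted contributions p_i * l_i:
  D: (12/25) * 2 = 24/25
  F: (7/25) * 3 = 21/25
  B: (6/25) * 3 = 18/25
Sum = (24 + 21 + 18)/25 = 63/25

L = 63/25 = 2.5200 bits/symbol


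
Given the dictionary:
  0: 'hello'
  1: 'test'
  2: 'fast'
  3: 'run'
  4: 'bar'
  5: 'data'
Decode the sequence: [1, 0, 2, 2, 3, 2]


Look up each index in the dictionary:
  1 -> 'test'
  0 -> 'hello'
  2 -> 'fast'
  2 -> 'fast'
  3 -> 'run'
  2 -> 'fast'

Decoded: "test hello fast fast run fast"


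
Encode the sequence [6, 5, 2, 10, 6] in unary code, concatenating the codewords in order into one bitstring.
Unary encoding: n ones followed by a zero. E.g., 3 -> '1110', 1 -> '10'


Encode each number as n ones followed by a terminating 0:
  6 -> 1111110 (7 bits)
  5 -> 111110 (6 bits)
  2 -> 110 (3 bits)
  10 -> 11111111110 (11 bits)
  6 -> 1111110 (7 bits)
Total length = 7 + 6 + 3 + 11 + 7 = 34 bits.

Unary([6, 5, 2, 10, 6]) = 1111110111110110111111111101111110 (34 bits)


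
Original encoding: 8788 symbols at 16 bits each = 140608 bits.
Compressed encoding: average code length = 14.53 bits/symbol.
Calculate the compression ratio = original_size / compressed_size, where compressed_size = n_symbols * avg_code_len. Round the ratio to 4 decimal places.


original_size = n_symbols * orig_bits = 8788 * 16 = 140608 bits
compressed_size = n_symbols * avg_code_len = 8788 * 14.53 = 127689.64 bits
ratio = original_size / compressed_size = 140608 / 127689.64 = 1.1012

Compression ratio = 1.1012


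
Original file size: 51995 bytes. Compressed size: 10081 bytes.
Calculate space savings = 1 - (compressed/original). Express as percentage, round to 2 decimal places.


ratio = compressed/original = 10081/51995 = 0.193884
savings = 1 - ratio = 1 - 0.193884 = 0.806116
as a percentage: 0.806116 * 100 = 80.61%

Space savings = 1 - 10081/51995 = 80.61%


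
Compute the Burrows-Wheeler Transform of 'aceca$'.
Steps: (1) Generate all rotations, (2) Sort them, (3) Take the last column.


Rotations (sorted):
  0: $aceca -> last char: a
  1: a$acec -> last char: c
  2: aceca$ -> last char: $
  3: ca$ace -> last char: e
  4: ceca$a -> last char: a
  5: eca$ac -> last char: c


BWT = ac$eac


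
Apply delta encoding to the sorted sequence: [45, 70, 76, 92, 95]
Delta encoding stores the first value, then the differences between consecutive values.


First value: 45
Deltas:
  70 - 45 = 25
  76 - 70 = 6
  92 - 76 = 16
  95 - 92 = 3


Delta encoded: [45, 25, 6, 16, 3]


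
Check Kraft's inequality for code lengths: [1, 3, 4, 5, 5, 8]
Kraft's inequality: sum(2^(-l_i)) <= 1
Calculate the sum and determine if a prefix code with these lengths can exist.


Sum = 2^(-1) + 2^(-3) + 2^(-4) + 2^(-5) + 2^(-5) + 2^(-8)
    = 0.5 + 0.125 + 0.0625 + 0.03125 + 0.03125 + 0.00390625
    = 193/256 = 0.75390625
Since 0.75390625 <= 1, Kraft's inequality IS satisfied.
A prefix code with these lengths CAN exist.

Kraft sum = 0.75390625. Satisfied.


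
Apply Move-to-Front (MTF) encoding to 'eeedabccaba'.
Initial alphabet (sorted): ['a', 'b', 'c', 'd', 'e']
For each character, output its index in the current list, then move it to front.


MTF encoding:
'e': index 4 in ['a', 'b', 'c', 'd', 'e'] -> ['e', 'a', 'b', 'c', 'd']
'e': index 0 in ['e', 'a', 'b', 'c', 'd'] -> ['e', 'a', 'b', 'c', 'd']
'e': index 0 in ['e', 'a', 'b', 'c', 'd'] -> ['e', 'a', 'b', 'c', 'd']
'd': index 4 in ['e', 'a', 'b', 'c', 'd'] -> ['d', 'e', 'a', 'b', 'c']
'a': index 2 in ['d', 'e', 'a', 'b', 'c'] -> ['a', 'd', 'e', 'b', 'c']
'b': index 3 in ['a', 'd', 'e', 'b', 'c'] -> ['b', 'a', 'd', 'e', 'c']
'c': index 4 in ['b', 'a', 'd', 'e', 'c'] -> ['c', 'b', 'a', 'd', 'e']
'c': index 0 in ['c', 'b', 'a', 'd', 'e'] -> ['c', 'b', 'a', 'd', 'e']
'a': index 2 in ['c', 'b', 'a', 'd', 'e'] -> ['a', 'c', 'b', 'd', 'e']
'b': index 2 in ['a', 'c', 'b', 'd', 'e'] -> ['b', 'a', 'c', 'd', 'e']
'a': index 1 in ['b', 'a', 'c', 'd', 'e'] -> ['a', 'b', 'c', 'd', 'e']


Output: [4, 0, 0, 4, 2, 3, 4, 0, 2, 2, 1]


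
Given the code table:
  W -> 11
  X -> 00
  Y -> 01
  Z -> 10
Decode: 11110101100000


Decoding:
11 -> W
11 -> W
01 -> Y
01 -> Y
10 -> Z
00 -> X
00 -> X


Result: WWYYZXX


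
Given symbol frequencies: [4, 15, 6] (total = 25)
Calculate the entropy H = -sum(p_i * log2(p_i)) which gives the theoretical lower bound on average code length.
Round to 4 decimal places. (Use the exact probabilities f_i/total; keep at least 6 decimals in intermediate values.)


Per-symbol terms -p_i * log2(p_i) with p_i = f_i/25:
  p = 4/25 = 0.160000: log2(p) = -2.643856, -p*log2(p) = 0.423017
  p = 15/25 = 0.600000: log2(p) = -0.736966, -p*log2(p) = 0.442179
  p = 6/25 = 0.240000: log2(p) = -2.058894, -p*log2(p) = 0.494134
H = 0.423017 + 0.442179 + 0.494134 = 1.359330

H = 1.3593 bits/symbol


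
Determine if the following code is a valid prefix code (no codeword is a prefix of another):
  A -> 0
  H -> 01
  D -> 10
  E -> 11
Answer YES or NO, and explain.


Checking each pair (does one codeword prefix another?):
  A='0' vs H='01': prefix -- VIOLATION

NO -- this is NOT a valid prefix code. A (0) is a prefix of H (01).


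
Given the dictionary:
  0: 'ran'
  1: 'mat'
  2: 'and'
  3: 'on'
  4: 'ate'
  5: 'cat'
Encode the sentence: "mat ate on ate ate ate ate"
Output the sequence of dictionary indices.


Look up each word in the dictionary:
  'mat' -> 1
  'ate' -> 4
  'on' -> 3
  'ate' -> 4
  'ate' -> 4
  'ate' -> 4
  'ate' -> 4

Encoded: [1, 4, 3, 4, 4, 4, 4]


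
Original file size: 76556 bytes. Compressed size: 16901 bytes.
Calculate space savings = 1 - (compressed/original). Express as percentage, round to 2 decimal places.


ratio = compressed/original = 16901/76556 = 0.220766
savings = 1 - ratio = 1 - 0.220766 = 0.779234
as a percentage: 0.779234 * 100 = 77.92%

Space savings = 1 - 16901/76556 = 77.92%


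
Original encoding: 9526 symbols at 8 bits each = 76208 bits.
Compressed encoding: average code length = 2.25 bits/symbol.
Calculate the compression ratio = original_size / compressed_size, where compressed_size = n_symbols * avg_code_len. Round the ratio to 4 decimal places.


original_size = n_symbols * orig_bits = 9526 * 8 = 76208 bits
compressed_size = n_symbols * avg_code_len = 9526 * 2.25 = 21433.5 bits
ratio = original_size / compressed_size = 76208 / 21433.5 = 3.5556

Compression ratio = 3.5556


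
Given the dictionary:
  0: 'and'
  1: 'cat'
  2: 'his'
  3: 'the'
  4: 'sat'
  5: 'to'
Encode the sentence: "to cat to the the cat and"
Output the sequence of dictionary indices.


Look up each word in the dictionary:
  'to' -> 5
  'cat' -> 1
  'to' -> 5
  'the' -> 3
  'the' -> 3
  'cat' -> 1
  'and' -> 0

Encoded: [5, 1, 5, 3, 3, 1, 0]


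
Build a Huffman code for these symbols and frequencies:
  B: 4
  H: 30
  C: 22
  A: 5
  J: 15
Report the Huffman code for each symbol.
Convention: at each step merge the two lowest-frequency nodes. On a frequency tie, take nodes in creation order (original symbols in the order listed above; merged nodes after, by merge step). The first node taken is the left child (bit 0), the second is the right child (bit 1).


Huffman tree construction:
Step 1: Merge B(4) + A(5) = 9
Step 2: Merge (B+A)(9) + J(15) = 24
Step 3: Merge C(22) + ((B+A)+J)(24) = 46
Step 4: Merge H(30) + (C+((B+A)+J))(46) = 76
Read each symbol's code off the tree from the root (left child = 0, right child = 1).

Codes:
  B: 1100 (length 4)
  H: 0 (length 1)
  C: 10 (length 2)
  A: 1101 (length 4)
  J: 111 (length 3)
Average code length: 155/76 = 2.0395 bits/symbol


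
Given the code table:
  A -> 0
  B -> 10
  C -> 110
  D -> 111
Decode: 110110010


Decoding:
110 -> C
110 -> C
0 -> A
10 -> B


Result: CCAB


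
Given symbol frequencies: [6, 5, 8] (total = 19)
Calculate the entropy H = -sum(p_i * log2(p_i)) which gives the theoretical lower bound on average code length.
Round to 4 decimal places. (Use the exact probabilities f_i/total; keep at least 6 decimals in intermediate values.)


Per-symbol terms -p_i * log2(p_i) with p_i = f_i/19:
  p = 6/19 = 0.315789: log2(p) = -1.662965, -p*log2(p) = 0.525147
  p = 5/19 = 0.263158: log2(p) = -1.925999, -p*log2(p) = 0.506842
  p = 8/19 = 0.421053: log2(p) = -1.247928, -p*log2(p) = 0.525443
H = 0.525147 + 0.506842 + 0.525443 = 1.557432

H = 1.5574 bits/symbol


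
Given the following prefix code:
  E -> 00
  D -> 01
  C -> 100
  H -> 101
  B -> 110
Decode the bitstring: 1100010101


Decoding step by step:
Bits 110 -> B
Bits 00 -> E
Bits 101 -> H
Bits 01 -> D


Decoded message: BEHD


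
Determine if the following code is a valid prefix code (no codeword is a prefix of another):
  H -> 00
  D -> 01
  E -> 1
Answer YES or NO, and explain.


Checking each pair (does one codeword prefix another?):
  H='00' vs D='01': no prefix
  H='00' vs E='1': no prefix
  D='01' vs H='00': no prefix
  D='01' vs E='1': no prefix
  E='1' vs H='00': no prefix
  E='1' vs D='01': no prefix
No violation found over all pairs.

YES -- this is a valid prefix code. No codeword is a prefix of any other codeword.


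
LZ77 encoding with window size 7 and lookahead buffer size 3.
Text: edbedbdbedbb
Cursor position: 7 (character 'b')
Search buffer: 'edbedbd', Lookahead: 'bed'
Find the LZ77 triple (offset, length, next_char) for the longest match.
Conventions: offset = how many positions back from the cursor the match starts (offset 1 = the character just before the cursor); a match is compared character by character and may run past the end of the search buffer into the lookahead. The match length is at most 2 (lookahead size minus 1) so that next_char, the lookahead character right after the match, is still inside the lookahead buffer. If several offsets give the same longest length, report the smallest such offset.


Try each offset into the search buffer:
  offset=1 (pos 6, char 'd'): match length 0
  offset=2 (pos 5, char 'b'): match length 1
  offset=3 (pos 4, char 'd'): match length 0
  offset=4 (pos 3, char 'e'): match length 0
  offset=5 (pos 2, char 'b'): match length 2
  offset=6 (pos 1, char 'd'): match length 0
  offset=7 (pos 0, char 'e'): match length 0
Longest match has length 2 at offset 5.
next_char = character at position 7 + 2 = 9 -> 'd'

Best match: offset=5, length=2 (matching 'be' starting at position 2)
LZ77 triple: (5, 2, 'd')


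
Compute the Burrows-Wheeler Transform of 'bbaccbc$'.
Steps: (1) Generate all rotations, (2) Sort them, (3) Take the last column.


Rotations (sorted):
  0: $bbaccbc -> last char: c
  1: accbc$bb -> last char: b
  2: baccbc$b -> last char: b
  3: bbaccbc$ -> last char: $
  4: bc$bbacc -> last char: c
  5: c$bbaccb -> last char: b
  6: cbc$bbac -> last char: c
  7: ccbc$bba -> last char: a


BWT = cbb$cbca


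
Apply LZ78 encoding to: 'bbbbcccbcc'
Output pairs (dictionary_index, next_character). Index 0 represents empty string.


LZ78 encoding steps:
Dictionary: {0: ''}
Step 1: w='' (idx 0), next='b' -> output (0, 'b'), add 'b' as idx 1
Step 2: w='b' (idx 1), next='b' -> output (1, 'b'), add 'bb' as idx 2
Step 3: w='b' (idx 1), next='c' -> output (1, 'c'), add 'bc' as idx 3
Step 4: w='' (idx 0), next='c' -> output (0, 'c'), add 'c' as idx 4
Step 5: w='c' (idx 4), next='b' -> output (4, 'b'), add 'cb' as idx 5
Step 6: w='c' (idx 4), next='c' -> output (4, 'c'), add 'cc' as idx 6


Encoded: [(0, 'b'), (1, 'b'), (1, 'c'), (0, 'c'), (4, 'b'), (4, 'c')]


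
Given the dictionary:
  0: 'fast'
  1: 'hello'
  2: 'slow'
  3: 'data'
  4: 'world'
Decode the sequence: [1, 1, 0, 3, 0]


Look up each index in the dictionary:
  1 -> 'hello'
  1 -> 'hello'
  0 -> 'fast'
  3 -> 'data'
  0 -> 'fast'

Decoded: "hello hello fast data fast"


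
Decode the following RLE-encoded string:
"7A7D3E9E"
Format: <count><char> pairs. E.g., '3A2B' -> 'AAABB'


Expanding each <count><char> pair:
  7A -> 'AAAAAAA'
  7D -> 'DDDDDDD'
  3E -> 'EEE'
  9E -> 'EEEEEEEEE'

Decoded = AAAAAAADDDDDDDEEEEEEEEEEEE


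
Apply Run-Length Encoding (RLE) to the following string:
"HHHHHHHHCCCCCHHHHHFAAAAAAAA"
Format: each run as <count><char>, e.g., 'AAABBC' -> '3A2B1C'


Scanning runs left to right:
  i=0: run of 'H' x 8 -> '8H'
  i=8: run of 'C' x 5 -> '5C'
  i=13: run of 'H' x 5 -> '5H'
  i=18: run of 'F' x 1 -> '1F'
  i=19: run of 'A' x 8 -> '8A'

RLE = 8H5C5H1F8A


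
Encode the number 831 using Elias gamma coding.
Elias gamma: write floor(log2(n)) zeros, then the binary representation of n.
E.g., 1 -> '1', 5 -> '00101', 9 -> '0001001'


num_bits = floor(log2(831)) + 1 = 10
leading_zeros = num_bits - 1 = 9
binary(831) = 1100111111

Elias gamma(831) = '000000000' + '1100111111' = 0000000001100111111 (19 bits)


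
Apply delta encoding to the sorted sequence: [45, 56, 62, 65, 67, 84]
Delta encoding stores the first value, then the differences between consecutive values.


First value: 45
Deltas:
  56 - 45 = 11
  62 - 56 = 6
  65 - 62 = 3
  67 - 65 = 2
  84 - 67 = 17


Delta encoded: [45, 11, 6, 3, 2, 17]


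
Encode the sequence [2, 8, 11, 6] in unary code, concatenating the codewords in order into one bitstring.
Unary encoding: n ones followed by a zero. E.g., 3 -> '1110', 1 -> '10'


Encode each number as n ones followed by a terminating 0:
  2 -> 110 (3 bits)
  8 -> 111111110 (9 bits)
  11 -> 111111111110 (12 bits)
  6 -> 1111110 (7 bits)
Total length = 3 + 9 + 12 + 7 = 31 bits.

Unary([2, 8, 11, 6]) = 1101111111101111111111101111110 (31 bits)


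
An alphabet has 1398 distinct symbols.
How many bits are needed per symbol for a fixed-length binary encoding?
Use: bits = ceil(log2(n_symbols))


log2(1398) = 10.4491
Bracket: 2^10 = 1024 < 1398 <= 2^11 = 2048
So ceil(log2(1398)) = 11

bits = ceil(log2(1398)) = ceil(10.4491) = 11 bits


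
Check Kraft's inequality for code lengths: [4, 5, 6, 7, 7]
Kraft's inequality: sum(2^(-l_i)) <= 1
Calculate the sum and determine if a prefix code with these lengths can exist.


Sum = 2^(-4) + 2^(-5) + 2^(-6) + 2^(-7) + 2^(-7)
    = 0.0625 + 0.03125 + 0.015625 + 0.0078125 + 0.0078125
    = 16/128 = 0.125
Since 0.125 <= 1, Kraft's inequality IS satisfied.
A prefix code with these lengths CAN exist.

Kraft sum = 0.125. Satisfied.


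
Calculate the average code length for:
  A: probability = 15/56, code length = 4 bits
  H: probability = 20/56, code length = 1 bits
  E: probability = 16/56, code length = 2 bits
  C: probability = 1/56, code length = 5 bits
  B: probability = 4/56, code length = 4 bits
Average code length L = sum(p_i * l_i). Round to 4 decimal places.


Weighted contributions p_i * l_i:
  A: (15/56) * 4 = 60/56
  H: (20/56) * 1 = 20/56
  E: (16/56) * 2 = 32/56
  C: (1/56) * 5 = 5/56
  B: (4/56) * 4 = 16/56
Sum = (60 + 20 + 32 + 5 + 16)/56 = 133/56

L = 133/56 = 2.3750 bits/symbol


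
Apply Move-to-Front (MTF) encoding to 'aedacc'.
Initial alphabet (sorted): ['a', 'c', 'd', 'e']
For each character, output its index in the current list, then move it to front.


MTF encoding:
'a': index 0 in ['a', 'c', 'd', 'e'] -> ['a', 'c', 'd', 'e']
'e': index 3 in ['a', 'c', 'd', 'e'] -> ['e', 'a', 'c', 'd']
'd': index 3 in ['e', 'a', 'c', 'd'] -> ['d', 'e', 'a', 'c']
'a': index 2 in ['d', 'e', 'a', 'c'] -> ['a', 'd', 'e', 'c']
'c': index 3 in ['a', 'd', 'e', 'c'] -> ['c', 'a', 'd', 'e']
'c': index 0 in ['c', 'a', 'd', 'e'] -> ['c', 'a', 'd', 'e']


Output: [0, 3, 3, 2, 3, 0]


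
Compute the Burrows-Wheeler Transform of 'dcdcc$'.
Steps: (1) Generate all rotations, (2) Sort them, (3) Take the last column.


Rotations (sorted):
  0: $dcdcc -> last char: c
  1: c$dcdc -> last char: c
  2: cc$dcd -> last char: d
  3: cdcc$d -> last char: d
  4: dcc$dc -> last char: c
  5: dcdcc$ -> last char: $


BWT = ccddc$


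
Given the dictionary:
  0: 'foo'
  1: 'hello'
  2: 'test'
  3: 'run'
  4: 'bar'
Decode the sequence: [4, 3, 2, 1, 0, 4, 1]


Look up each index in the dictionary:
  4 -> 'bar'
  3 -> 'run'
  2 -> 'test'
  1 -> 'hello'
  0 -> 'foo'
  4 -> 'bar'
  1 -> 'hello'

Decoded: "bar run test hello foo bar hello"


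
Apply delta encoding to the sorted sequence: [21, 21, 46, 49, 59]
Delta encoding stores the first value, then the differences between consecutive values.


First value: 21
Deltas:
  21 - 21 = 0
  46 - 21 = 25
  49 - 46 = 3
  59 - 49 = 10


Delta encoded: [21, 0, 25, 3, 10]


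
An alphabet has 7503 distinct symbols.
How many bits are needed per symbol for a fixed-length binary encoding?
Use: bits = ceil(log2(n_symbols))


log2(7503) = 12.8733
Bracket: 2^12 = 4096 < 7503 <= 2^13 = 8192
So ceil(log2(7503)) = 13

bits = ceil(log2(7503)) = ceil(12.8733) = 13 bits


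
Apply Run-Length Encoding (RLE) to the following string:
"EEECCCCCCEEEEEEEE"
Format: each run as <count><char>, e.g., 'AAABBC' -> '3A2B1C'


Scanning runs left to right:
  i=0: run of 'E' x 3 -> '3E'
  i=3: run of 'C' x 6 -> '6C'
  i=9: run of 'E' x 8 -> '8E'

RLE = 3E6C8E


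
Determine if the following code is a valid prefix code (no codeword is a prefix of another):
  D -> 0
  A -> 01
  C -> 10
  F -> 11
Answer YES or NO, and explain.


Checking each pair (does one codeword prefix another?):
  D='0' vs A='01': prefix -- VIOLATION

NO -- this is NOT a valid prefix code. D (0) is a prefix of A (01).


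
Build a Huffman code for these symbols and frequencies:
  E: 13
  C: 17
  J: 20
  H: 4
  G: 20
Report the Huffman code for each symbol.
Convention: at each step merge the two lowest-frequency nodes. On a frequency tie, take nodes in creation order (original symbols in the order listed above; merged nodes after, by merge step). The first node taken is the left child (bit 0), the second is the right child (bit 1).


Huffman tree construction:
Step 1: Merge H(4) + E(13) = 17
Step 2: Merge C(17) + (H+E)(17) = 34
Step 3: Merge J(20) + G(20) = 40
Step 4: Merge (C+(H+E))(34) + (J+G)(40) = 74
Read each symbol's code off the tree from the root (left child = 0, right child = 1).

Codes:
  E: 011 (length 3)
  C: 00 (length 2)
  J: 10 (length 2)
  H: 010 (length 3)
  G: 11 (length 2)
Average code length: 165/74 = 2.2297 bits/symbol


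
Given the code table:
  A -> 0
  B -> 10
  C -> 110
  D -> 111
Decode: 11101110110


Decoding:
111 -> D
0 -> A
111 -> D
0 -> A
110 -> C


Result: DADAC


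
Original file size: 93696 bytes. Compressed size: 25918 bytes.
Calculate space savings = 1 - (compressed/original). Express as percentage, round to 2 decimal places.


ratio = compressed/original = 25918/93696 = 0.276618
savings = 1 - ratio = 1 - 0.276618 = 0.723382
as a percentage: 0.723382 * 100 = 72.34%

Space savings = 1 - 25918/93696 = 72.34%


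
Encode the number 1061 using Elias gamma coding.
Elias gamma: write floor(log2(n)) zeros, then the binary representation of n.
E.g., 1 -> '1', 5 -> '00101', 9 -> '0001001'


num_bits = floor(log2(1061)) + 1 = 11
leading_zeros = num_bits - 1 = 10
binary(1061) = 10000100101

Elias gamma(1061) = '0000000000' + '10000100101' = 000000000010000100101 (21 bits)


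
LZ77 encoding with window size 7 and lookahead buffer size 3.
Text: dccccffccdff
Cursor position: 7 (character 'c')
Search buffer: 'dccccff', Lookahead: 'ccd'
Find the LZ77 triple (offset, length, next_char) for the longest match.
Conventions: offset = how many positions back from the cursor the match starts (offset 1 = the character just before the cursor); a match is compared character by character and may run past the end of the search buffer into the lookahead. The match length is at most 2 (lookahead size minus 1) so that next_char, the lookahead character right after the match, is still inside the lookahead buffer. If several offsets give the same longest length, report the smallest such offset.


Try each offset into the search buffer:
  offset=1 (pos 6, char 'f'): match length 0
  offset=2 (pos 5, char 'f'): match length 0
  offset=3 (pos 4, char 'c'): match length 1
  offset=4 (pos 3, char 'c'): match length 2
  offset=5 (pos 2, char 'c'): match length 2
  offset=6 (pos 1, char 'c'): match length 2
  offset=7 (pos 0, char 'd'): match length 0
Longest match has length 2, found at offsets 4, 5, 6; take the smallest, offset 4.
next_char = character at position 7 + 2 = 9 -> 'd'

Best match: offset=4, length=2 (matching 'cc' starting at position 3)
LZ77 triple: (4, 2, 'd')


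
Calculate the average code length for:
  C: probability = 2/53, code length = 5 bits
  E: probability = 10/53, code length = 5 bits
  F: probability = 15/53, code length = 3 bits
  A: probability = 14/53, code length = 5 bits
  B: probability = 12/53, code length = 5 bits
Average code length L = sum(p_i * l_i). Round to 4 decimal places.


Weighted contributions p_i * l_i:
  C: (2/53) * 5 = 10/53
  E: (10/53) * 5 = 50/53
  F: (15/53) * 3 = 45/53
  A: (14/53) * 5 = 70/53
  B: (12/53) * 5 = 60/53
Sum = (10 + 50 + 45 + 70 + 60)/53 = 235/53

L = 235/53 = 4.4340 bits/symbol


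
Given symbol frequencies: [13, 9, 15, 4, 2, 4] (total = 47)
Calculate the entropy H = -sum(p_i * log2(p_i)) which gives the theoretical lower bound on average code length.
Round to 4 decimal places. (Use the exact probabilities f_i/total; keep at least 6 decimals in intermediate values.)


Per-symbol terms -p_i * log2(p_i) with p_i = f_i/47:
  p = 13/47 = 0.276596: log2(p) = -1.854149, -p*log2(p) = 0.512850
  p = 9/47 = 0.191489: log2(p) = -2.384664, -p*log2(p) = 0.456638
  p = 15/47 = 0.319149: log2(p) = -1.647698, -p*log2(p) = 0.525861
  p = 4/47 = 0.085106: log2(p) = -3.554589, -p*log2(p) = 0.302518
  p = 2/47 = 0.042553: log2(p) = -4.554589, -p*log2(p) = 0.193812
  p = 4/47 = 0.085106: log2(p) = -3.554589, -p*log2(p) = 0.302518
H = 0.512850 + 0.456638 + 0.525861 + 0.302518 + 0.193812 + 0.302518 = 2.294197

H = 2.2942 bits/symbol


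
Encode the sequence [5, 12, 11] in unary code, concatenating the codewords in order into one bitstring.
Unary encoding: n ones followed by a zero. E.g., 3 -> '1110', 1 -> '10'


Encode each number as n ones followed by a terminating 0:
  5 -> 111110 (6 bits)
  12 -> 1111111111110 (13 bits)
  11 -> 111111111110 (12 bits)
Total length = 6 + 13 + 12 = 31 bits.

Unary([5, 12, 11]) = 1111101111111111110111111111110 (31 bits)


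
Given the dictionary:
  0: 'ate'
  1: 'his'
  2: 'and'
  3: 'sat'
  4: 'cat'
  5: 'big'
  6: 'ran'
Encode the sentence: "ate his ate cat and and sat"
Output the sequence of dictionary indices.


Look up each word in the dictionary:
  'ate' -> 0
  'his' -> 1
  'ate' -> 0
  'cat' -> 4
  'and' -> 2
  'and' -> 2
  'sat' -> 3

Encoded: [0, 1, 0, 4, 2, 2, 3]


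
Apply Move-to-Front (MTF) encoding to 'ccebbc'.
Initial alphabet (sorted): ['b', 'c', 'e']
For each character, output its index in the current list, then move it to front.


MTF encoding:
'c': index 1 in ['b', 'c', 'e'] -> ['c', 'b', 'e']
'c': index 0 in ['c', 'b', 'e'] -> ['c', 'b', 'e']
'e': index 2 in ['c', 'b', 'e'] -> ['e', 'c', 'b']
'b': index 2 in ['e', 'c', 'b'] -> ['b', 'e', 'c']
'b': index 0 in ['b', 'e', 'c'] -> ['b', 'e', 'c']
'c': index 2 in ['b', 'e', 'c'] -> ['c', 'b', 'e']


Output: [1, 0, 2, 2, 0, 2]


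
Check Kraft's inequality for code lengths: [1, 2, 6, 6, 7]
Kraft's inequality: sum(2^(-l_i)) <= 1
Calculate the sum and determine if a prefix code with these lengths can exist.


Sum = 2^(-1) + 2^(-2) + 2^(-6) + 2^(-6) + 2^(-7)
    = 0.5 + 0.25 + 0.015625 + 0.015625 + 0.0078125
    = 101/128 = 0.7890625
Since 0.7890625 <= 1, Kraft's inequality IS satisfied.
A prefix code with these lengths CAN exist.

Kraft sum = 0.7890625. Satisfied.


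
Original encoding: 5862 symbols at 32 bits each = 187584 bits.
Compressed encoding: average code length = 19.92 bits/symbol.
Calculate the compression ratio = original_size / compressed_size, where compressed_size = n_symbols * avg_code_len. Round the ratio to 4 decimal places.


original_size = n_symbols * orig_bits = 5862 * 32 = 187584 bits
compressed_size = n_symbols * avg_code_len = 5862 * 19.92 = 116771.04 bits
ratio = original_size / compressed_size = 187584 / 116771.04 = 1.6064

Compression ratio = 1.6064


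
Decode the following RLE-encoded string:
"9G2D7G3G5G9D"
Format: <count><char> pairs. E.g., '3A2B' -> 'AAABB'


Expanding each <count><char> pair:
  9G -> 'GGGGGGGGG'
  2D -> 'DD'
  7G -> 'GGGGGGG'
  3G -> 'GGG'
  5G -> 'GGGGG'
  9D -> 'DDDDDDDDD'

Decoded = GGGGGGGGGDDGGGGGGGGGGGGGGGDDDDDDDDD


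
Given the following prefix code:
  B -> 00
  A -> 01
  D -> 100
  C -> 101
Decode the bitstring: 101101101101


Decoding step by step:
Bits 101 -> C
Bits 101 -> C
Bits 101 -> C
Bits 101 -> C


Decoded message: CCCC


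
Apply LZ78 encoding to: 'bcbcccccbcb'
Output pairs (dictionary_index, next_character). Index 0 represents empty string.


LZ78 encoding steps:
Dictionary: {0: ''}
Step 1: w='' (idx 0), next='b' -> output (0, 'b'), add 'b' as idx 1
Step 2: w='' (idx 0), next='c' -> output (0, 'c'), add 'c' as idx 2
Step 3: w='b' (idx 1), next='c' -> output (1, 'c'), add 'bc' as idx 3
Step 4: w='c' (idx 2), next='c' -> output (2, 'c'), add 'cc' as idx 4
Step 5: w='cc' (idx 4), next='b' -> output (4, 'b'), add 'ccb' as idx 5
Step 6: w='c' (idx 2), next='b' -> output (2, 'b'), add 'cb' as idx 6


Encoded: [(0, 'b'), (0, 'c'), (1, 'c'), (2, 'c'), (4, 'b'), (2, 'b')]


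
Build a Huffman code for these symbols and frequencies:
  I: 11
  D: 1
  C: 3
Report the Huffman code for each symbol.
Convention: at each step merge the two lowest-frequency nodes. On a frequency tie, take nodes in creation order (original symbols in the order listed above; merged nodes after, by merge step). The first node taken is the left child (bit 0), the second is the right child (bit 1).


Huffman tree construction:
Step 1: Merge D(1) + C(3) = 4
Step 2: Merge (D+C)(4) + I(11) = 15
Read each symbol's code off the tree from the root (left child = 0, right child = 1).

Codes:
  I: 1 (length 1)
  D: 00 (length 2)
  C: 01 (length 2)
Average code length: 19/15 = 1.2667 bits/symbol


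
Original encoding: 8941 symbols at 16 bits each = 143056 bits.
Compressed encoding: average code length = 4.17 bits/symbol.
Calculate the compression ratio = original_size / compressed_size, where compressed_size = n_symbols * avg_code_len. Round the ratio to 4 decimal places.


original_size = n_symbols * orig_bits = 8941 * 16 = 143056 bits
compressed_size = n_symbols * avg_code_len = 8941 * 4.17 = 37283.97 bits
ratio = original_size / compressed_size = 143056 / 37283.97 = 3.8369

Compression ratio = 3.8369


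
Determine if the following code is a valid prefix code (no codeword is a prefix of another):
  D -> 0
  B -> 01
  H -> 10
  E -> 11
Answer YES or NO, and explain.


Checking each pair (does one codeword prefix another?):
  D='0' vs B='01': prefix -- VIOLATION

NO -- this is NOT a valid prefix code. D (0) is a prefix of B (01).


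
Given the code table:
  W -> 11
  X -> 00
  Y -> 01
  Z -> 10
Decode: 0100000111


Decoding:
01 -> Y
00 -> X
00 -> X
01 -> Y
11 -> W


Result: YXXYW


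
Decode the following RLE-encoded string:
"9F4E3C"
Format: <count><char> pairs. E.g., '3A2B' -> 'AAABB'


Expanding each <count><char> pair:
  9F -> 'FFFFFFFFF'
  4E -> 'EEEE'
  3C -> 'CCC'

Decoded = FFFFFFFFFEEEECCC


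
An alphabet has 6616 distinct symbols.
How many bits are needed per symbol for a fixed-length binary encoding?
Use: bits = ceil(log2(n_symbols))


log2(6616) = 12.6917
Bracket: 2^12 = 4096 < 6616 <= 2^13 = 8192
So ceil(log2(6616)) = 13

bits = ceil(log2(6616)) = ceil(12.6917) = 13 bits


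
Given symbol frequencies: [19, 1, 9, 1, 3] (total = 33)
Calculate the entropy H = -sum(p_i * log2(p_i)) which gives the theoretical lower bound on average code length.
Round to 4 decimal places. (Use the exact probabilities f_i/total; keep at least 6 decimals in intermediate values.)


Per-symbol terms -p_i * log2(p_i) with p_i = f_i/33:
  p = 19/33 = 0.575758: log2(p) = -0.796467, -p*log2(p) = 0.458572
  p = 1/33 = 0.030303: log2(p) = -5.044394, -p*log2(p) = 0.152860
  p = 9/33 = 0.272727: log2(p) = -1.874469, -p*log2(p) = 0.511219
  p = 1/33 = 0.030303: log2(p) = -5.044394, -p*log2(p) = 0.152860
  p = 3/33 = 0.090909: log2(p) = -3.459432, -p*log2(p) = 0.314494
H = 0.458572 + 0.152860 + 0.511219 + 0.152860 + 0.314494 = 1.590005

H = 1.59 bits/symbol


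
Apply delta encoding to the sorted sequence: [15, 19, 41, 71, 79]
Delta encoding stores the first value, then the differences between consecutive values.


First value: 15
Deltas:
  19 - 15 = 4
  41 - 19 = 22
  71 - 41 = 30
  79 - 71 = 8


Delta encoded: [15, 4, 22, 30, 8]


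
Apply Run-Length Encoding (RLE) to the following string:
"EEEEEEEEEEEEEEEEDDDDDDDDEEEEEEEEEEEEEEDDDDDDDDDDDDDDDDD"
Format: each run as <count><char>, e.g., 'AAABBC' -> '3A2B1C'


Scanning runs left to right:
  i=0: run of 'E' x 16 -> '16E'
  i=16: run of 'D' x 8 -> '8D'
  i=24: run of 'E' x 14 -> '14E'
  i=38: run of 'D' x 17 -> '17D'

RLE = 16E8D14E17D


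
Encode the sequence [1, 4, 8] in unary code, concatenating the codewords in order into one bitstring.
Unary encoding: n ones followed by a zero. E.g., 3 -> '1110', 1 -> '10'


Encode each number as n ones followed by a terminating 0:
  1 -> 10 (2 bits)
  4 -> 11110 (5 bits)
  8 -> 111111110 (9 bits)
Total length = 2 + 5 + 9 = 16 bits.

Unary([1, 4, 8]) = 1011110111111110 (16 bits)


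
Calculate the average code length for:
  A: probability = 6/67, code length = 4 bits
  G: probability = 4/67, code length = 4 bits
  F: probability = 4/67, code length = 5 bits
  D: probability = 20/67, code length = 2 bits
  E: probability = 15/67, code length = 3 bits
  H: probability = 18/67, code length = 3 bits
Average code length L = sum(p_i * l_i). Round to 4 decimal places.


Weighted contributions p_i * l_i:
  A: (6/67) * 4 = 24/67
  G: (4/67) * 4 = 16/67
  F: (4/67) * 5 = 20/67
  D: (20/67) * 2 = 40/67
  E: (15/67) * 3 = 45/67
  H: (18/67) * 3 = 54/67
Sum = (24 + 16 + 20 + 40 + 45 + 54)/67 = 199/67

L = 199/67 = 2.9701 bits/symbol


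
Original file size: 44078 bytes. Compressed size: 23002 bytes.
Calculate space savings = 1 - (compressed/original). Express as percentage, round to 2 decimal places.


ratio = compressed/original = 23002/44078 = 0.521848
savings = 1 - ratio = 1 - 0.521848 = 0.478152
as a percentage: 0.478152 * 100 = 47.82%

Space savings = 1 - 23002/44078 = 47.82%


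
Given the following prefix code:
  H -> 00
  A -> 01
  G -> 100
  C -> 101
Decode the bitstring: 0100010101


Decoding step by step:
Bits 01 -> A
Bits 00 -> H
Bits 01 -> A
Bits 01 -> A
Bits 01 -> A


Decoded message: AHAAA


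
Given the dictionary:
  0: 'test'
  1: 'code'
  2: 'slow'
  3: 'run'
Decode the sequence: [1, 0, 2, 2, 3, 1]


Look up each index in the dictionary:
  1 -> 'code'
  0 -> 'test'
  2 -> 'slow'
  2 -> 'slow'
  3 -> 'run'
  1 -> 'code'

Decoded: "code test slow slow run code"


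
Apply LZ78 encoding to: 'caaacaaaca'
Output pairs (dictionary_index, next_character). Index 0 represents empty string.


LZ78 encoding steps:
Dictionary: {0: ''}
Step 1: w='' (idx 0), next='c' -> output (0, 'c'), add 'c' as idx 1
Step 2: w='' (idx 0), next='a' -> output (0, 'a'), add 'a' as idx 2
Step 3: w='a' (idx 2), next='a' -> output (2, 'a'), add 'aa' as idx 3
Step 4: w='c' (idx 1), next='a' -> output (1, 'a'), add 'ca' as idx 4
Step 5: w='aa' (idx 3), next='c' -> output (3, 'c'), add 'aac' as idx 5
Step 6: w='a' (idx 2), end of input -> output (2, '')


Encoded: [(0, 'c'), (0, 'a'), (2, 'a'), (1, 'a'), (3, 'c'), (2, '')]


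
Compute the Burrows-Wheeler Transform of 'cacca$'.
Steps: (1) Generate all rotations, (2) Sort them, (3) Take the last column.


Rotations (sorted):
  0: $cacca -> last char: a
  1: a$cacc -> last char: c
  2: acca$c -> last char: c
  3: ca$cac -> last char: c
  4: cacca$ -> last char: $
  5: cca$ca -> last char: a


BWT = accc$a


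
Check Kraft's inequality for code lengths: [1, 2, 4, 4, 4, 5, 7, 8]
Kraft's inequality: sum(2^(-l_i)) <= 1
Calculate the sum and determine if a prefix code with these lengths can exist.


Sum = 2^(-1) + 2^(-2) + 2^(-4) + 2^(-4) + 2^(-4) + 2^(-5) + 2^(-7) + 2^(-8)
    = 0.5 + 0.25 + 0.0625 + 0.0625 + 0.0625 + 0.03125 + 0.0078125 + 0.00390625
    = 251/256 = 0.98046875
Since 0.98046875 <= 1, Kraft's inequality IS satisfied.
A prefix code with these lengths CAN exist.

Kraft sum = 0.98046875. Satisfied.


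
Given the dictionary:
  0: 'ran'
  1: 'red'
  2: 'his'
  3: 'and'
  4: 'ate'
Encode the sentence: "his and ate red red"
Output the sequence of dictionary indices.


Look up each word in the dictionary:
  'his' -> 2
  'and' -> 3
  'ate' -> 4
  'red' -> 1
  'red' -> 1

Encoded: [2, 3, 4, 1, 1]


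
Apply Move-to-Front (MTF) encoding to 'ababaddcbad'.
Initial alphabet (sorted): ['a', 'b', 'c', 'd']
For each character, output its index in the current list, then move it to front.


MTF encoding:
'a': index 0 in ['a', 'b', 'c', 'd'] -> ['a', 'b', 'c', 'd']
'b': index 1 in ['a', 'b', 'c', 'd'] -> ['b', 'a', 'c', 'd']
'a': index 1 in ['b', 'a', 'c', 'd'] -> ['a', 'b', 'c', 'd']
'b': index 1 in ['a', 'b', 'c', 'd'] -> ['b', 'a', 'c', 'd']
'a': index 1 in ['b', 'a', 'c', 'd'] -> ['a', 'b', 'c', 'd']
'd': index 3 in ['a', 'b', 'c', 'd'] -> ['d', 'a', 'b', 'c']
'd': index 0 in ['d', 'a', 'b', 'c'] -> ['d', 'a', 'b', 'c']
'c': index 3 in ['d', 'a', 'b', 'c'] -> ['c', 'd', 'a', 'b']
'b': index 3 in ['c', 'd', 'a', 'b'] -> ['b', 'c', 'd', 'a']
'a': index 3 in ['b', 'c', 'd', 'a'] -> ['a', 'b', 'c', 'd']
'd': index 3 in ['a', 'b', 'c', 'd'] -> ['d', 'a', 'b', 'c']


Output: [0, 1, 1, 1, 1, 3, 0, 3, 3, 3, 3]


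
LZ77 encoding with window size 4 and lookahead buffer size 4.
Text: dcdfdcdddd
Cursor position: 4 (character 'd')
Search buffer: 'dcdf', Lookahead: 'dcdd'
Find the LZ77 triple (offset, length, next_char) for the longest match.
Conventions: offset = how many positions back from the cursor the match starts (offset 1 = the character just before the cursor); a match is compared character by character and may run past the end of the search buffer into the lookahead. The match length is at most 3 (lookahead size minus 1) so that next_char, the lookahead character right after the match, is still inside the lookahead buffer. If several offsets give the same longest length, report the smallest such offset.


Try each offset into the search buffer:
  offset=1 (pos 3, char 'f'): match length 0
  offset=2 (pos 2, char 'd'): match length 1
  offset=3 (pos 1, char 'c'): match length 0
  offset=4 (pos 0, char 'd'): match length 3
Longest match has length 3 at offset 4.
next_char = character at position 4 + 3 = 7 -> 'd'

Best match: offset=4, length=3 (matching 'dcd' starting at position 0)
LZ77 triple: (4, 3, 'd')


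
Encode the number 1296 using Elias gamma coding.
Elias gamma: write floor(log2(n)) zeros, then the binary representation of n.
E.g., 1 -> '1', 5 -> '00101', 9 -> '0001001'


num_bits = floor(log2(1296)) + 1 = 11
leading_zeros = num_bits - 1 = 10
binary(1296) = 10100010000

Elias gamma(1296) = '0000000000' + '10100010000' = 000000000010100010000 (21 bits)


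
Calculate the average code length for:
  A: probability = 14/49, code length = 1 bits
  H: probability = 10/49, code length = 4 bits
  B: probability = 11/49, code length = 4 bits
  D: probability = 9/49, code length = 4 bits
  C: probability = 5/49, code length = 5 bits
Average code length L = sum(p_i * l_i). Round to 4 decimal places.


Weighted contributions p_i * l_i:
  A: (14/49) * 1 = 14/49
  H: (10/49) * 4 = 40/49
  B: (11/49) * 4 = 44/49
  D: (9/49) * 4 = 36/49
  C: (5/49) * 5 = 25/49
Sum = (14 + 40 + 44 + 36 + 25)/49 = 159/49

L = 159/49 = 3.2449 bits/symbol


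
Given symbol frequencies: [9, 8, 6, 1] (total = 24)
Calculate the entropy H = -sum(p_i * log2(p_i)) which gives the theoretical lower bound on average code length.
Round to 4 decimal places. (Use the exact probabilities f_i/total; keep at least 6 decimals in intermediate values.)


Per-symbol terms -p_i * log2(p_i) with p_i = f_i/24:
  p = 9/24 = 0.375000: log2(p) = -1.415037, -p*log2(p) = 0.530639
  p = 8/24 = 0.333333: log2(p) = -1.584963, -p*log2(p) = 0.528321
  p = 6/24 = 0.250000: log2(p) = -2.000000, -p*log2(p) = 0.500000
  p = 1/24 = 0.041667: log2(p) = -4.584963, -p*log2(p) = 0.191040
H = 0.530639 + 0.528321 + 0.500000 + 0.191040 = 1.750000

H = 1.75 bits/symbol
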